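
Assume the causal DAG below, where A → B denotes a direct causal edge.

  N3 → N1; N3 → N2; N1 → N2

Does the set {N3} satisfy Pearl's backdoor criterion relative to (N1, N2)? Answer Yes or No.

Backdoor paths from N1 to N2 (paths whose first edge points into N1):
  P1: N1 <- N3 -> N2
Condition 1 (no descendant of N1 in the set): holds — descendants of N1 are {N2}; none are in {N3}.
Condition 2 (every backdoor path blocked by {N3}):
  P1: blocked at fork node N3 ∈ conditioning set.
{N3} satisfies the backdoor criterion.

Yes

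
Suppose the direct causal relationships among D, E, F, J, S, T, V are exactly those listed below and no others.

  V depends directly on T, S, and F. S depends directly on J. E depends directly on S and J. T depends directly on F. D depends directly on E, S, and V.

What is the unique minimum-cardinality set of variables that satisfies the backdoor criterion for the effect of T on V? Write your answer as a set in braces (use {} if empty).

{F}

Variables eligible for adjustment (non-descendants of T, excluding T and V): {E, F, J, S}.
Backdoor paths from T to V:
  P1: T <- F -> V
The empty set is not sufficient: P1 (T <- F -> V) has no collider blocking it and no conditioned non-collider, so it is open.
Try {F}:
  P1: blocked at fork node F ∈ conditioning set.
{F} contains no descendant of T and blocks every backdoor path.
No other singleton works — e.g. {J} leaves P1 open — so {F} is the unique smallest valid adjustment set.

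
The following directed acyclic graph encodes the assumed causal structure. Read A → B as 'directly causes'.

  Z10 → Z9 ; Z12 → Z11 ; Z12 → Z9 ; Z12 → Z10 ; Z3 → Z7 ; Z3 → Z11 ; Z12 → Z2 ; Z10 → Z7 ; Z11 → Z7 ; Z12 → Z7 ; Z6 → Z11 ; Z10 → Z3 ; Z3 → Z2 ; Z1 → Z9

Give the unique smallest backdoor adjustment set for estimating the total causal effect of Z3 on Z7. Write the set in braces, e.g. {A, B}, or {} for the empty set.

Variables eligible for adjustment (non-descendants of Z3, excluding Z3 and Z7): {Z1, Z10, Z12, Z6, Z9}.
Backdoor paths from Z3 to Z7:
  P1: Z3 <- Z10 <- Z12 -> Z11 -> Z7
  P2: Z3 <- Z10 <- Z12 -> Z7
  P3: Z3 <- Z10 -> Z9 <- Z12 -> Z11 -> Z7
  P4: Z3 <- Z10 -> Z9 <- Z12 -> Z7
  P5: Z3 <- Z10 -> Z7
The empty set is not sufficient: P1 (Z3 <- Z10 <- Z12 -> Z11 -> Z7) has no collider blocking it and no conditioned non-collider, so it is open.
Try {Z10}:
  P1: blocked at chain node Z10 ∈ conditioning set.
  P2: blocked at chain node Z10 ∈ conditioning set.
  P3: blocked at fork node Z10 ∈ conditioning set.
  P4: blocked at fork node Z10 ∈ conditioning set.
  P5: blocked at fork node Z10 ∈ conditioning set.
{Z10} contains no descendant of Z3 and blocks every backdoor path.
No other singleton works — e.g. {Z12} leaves P5 open — so {Z10} is the unique smallest valid adjustment set.

{Z10}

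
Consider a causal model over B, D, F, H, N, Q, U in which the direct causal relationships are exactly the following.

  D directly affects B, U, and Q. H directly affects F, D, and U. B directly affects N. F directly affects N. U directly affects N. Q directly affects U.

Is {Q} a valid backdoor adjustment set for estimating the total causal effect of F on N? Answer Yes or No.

Backdoor paths from F to N (paths whose first edge points into F):
  P1: F <- H -> D -> Q -> U -> N
  P2: F <- H -> D -> B -> N
  P3: F <- H -> D -> U -> N
  P4: F <- H -> U <- D -> B -> N
  P5: F <- H -> U <- Q <- D -> B -> N
  P6: F <- H -> U -> N
Condition 1 (no descendant of F in the set): holds — descendants of F are {N}; none are in {Q}.
Condition 2 (every backdoor path blocked by {Q}):
  P1: blocked at chain node Q ∈ conditioning set.
  P2: open — no interior node is in the conditioning set.
  P3: open — no interior node is in the conditioning set.
  P4: blocked at collider U (neither it nor any descendant is in the conditioning set).
  P5: blocked at collider U (neither it nor any descendant is in the conditioning set).
  P6: open — no interior node is in the conditioning set.
{Q} does not satisfy the backdoor criterion.

No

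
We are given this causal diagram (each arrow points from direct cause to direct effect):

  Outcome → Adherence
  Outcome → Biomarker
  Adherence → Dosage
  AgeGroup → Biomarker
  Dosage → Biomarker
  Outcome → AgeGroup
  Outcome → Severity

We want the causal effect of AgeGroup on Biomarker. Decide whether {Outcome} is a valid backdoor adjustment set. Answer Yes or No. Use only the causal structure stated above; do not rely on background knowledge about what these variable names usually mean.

Backdoor paths from AgeGroup to Biomarker (paths whose first edge points into AgeGroup):
  P1: AgeGroup <- Outcome -> Adherence -> Dosage -> Biomarker
  P2: AgeGroup <- Outcome -> Biomarker
Condition 1 (no descendant of AgeGroup in the set): holds — descendants of AgeGroup are {Biomarker}; none are in {Outcome}.
Condition 2 (every backdoor path blocked by {Outcome}):
  P1: blocked at fork node Outcome ∈ conditioning set.
  P2: blocked at fork node Outcome ∈ conditioning set.
{Outcome} satisfies the backdoor criterion.

Yes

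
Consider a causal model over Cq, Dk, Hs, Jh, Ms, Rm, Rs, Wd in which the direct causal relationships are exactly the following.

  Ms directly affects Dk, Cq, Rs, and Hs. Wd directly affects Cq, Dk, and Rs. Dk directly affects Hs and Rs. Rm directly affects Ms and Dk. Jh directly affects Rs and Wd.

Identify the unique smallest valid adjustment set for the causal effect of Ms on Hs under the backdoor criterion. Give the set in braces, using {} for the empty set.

Variables eligible for adjustment (non-descendants of Ms, excluding Ms and Hs): {Jh, Rm, Wd}.
Backdoor paths from Ms to Hs:
  P1: Ms <- Rm -> Dk -> Hs
The empty set is not sufficient: P1 (Ms <- Rm -> Dk -> Hs) has no collider blocking it and no conditioned non-collider, so it is open.
Try {Rm}:
  P1: blocked at fork node Rm ∈ conditioning set.
{Rm} contains no descendant of Ms and blocks every backdoor path.
No other singleton works — e.g. {Jh} leaves P1 open — so {Rm} is the unique smallest valid adjustment set.

{Rm}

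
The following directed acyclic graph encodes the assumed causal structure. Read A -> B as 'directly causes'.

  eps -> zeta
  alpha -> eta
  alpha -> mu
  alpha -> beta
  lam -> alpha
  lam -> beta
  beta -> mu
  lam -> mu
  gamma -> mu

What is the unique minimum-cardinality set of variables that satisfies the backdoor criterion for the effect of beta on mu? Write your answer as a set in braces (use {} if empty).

{alpha, lam}

Variables eligible for adjustment (non-descendants of beta, excluding beta and mu): {alpha, eps, eta, gamma, lam, zeta}.
Backdoor paths from beta to mu:
  P1: beta <- lam -> alpha -> mu
  P2: beta <- lam -> mu
  P3: beta <- alpha <- lam -> mu
  P4: beta <- alpha -> mu
The empty set is not sufficient: P1 (beta <- lam -> alpha -> mu) has no collider blocking it and no conditioned non-collider, so it is open.
Try {alpha, lam}:
  P1: blocked at fork node lam ∈ conditioning set.
  P2: blocked at fork node lam ∈ conditioning set.
  P3: blocked at chain node alpha ∈ conditioning set.
  P4: blocked at fork node alpha ∈ conditioning set.
{alpha, lam} contains no descendant of beta and blocks every backdoor path.
Every element of {alpha, lam} is needed (dropping alpha leaves P4 open; dropping lam leaves P2 open), so no proper subset is valid.
Among all size-2 subsets of the eligible variables, only {alpha, lam} blocks every backdoor path, so it is the unique smallest valid adjustment set.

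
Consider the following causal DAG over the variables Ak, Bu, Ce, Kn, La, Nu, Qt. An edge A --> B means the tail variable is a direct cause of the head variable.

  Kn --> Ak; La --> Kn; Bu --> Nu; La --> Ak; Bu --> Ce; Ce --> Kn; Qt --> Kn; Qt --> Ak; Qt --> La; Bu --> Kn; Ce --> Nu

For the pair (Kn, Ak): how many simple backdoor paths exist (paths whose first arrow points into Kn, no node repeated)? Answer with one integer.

4

A backdoor path from Kn to Ak is any simple undirected path whose first edge points into Kn (i.e. leaves Kn via a parent).
Parents of Kn: {Bu, Ce, La, Qt}.
Enumerating:
  P1: Kn <- Qt -> La -> Ak
  P2: Kn <- Qt -> Ak
  P3: Kn <- La <- Qt -> Ak
  P4: Kn <- La -> Ak
That exhausts the simple backdoor paths. Count: 4.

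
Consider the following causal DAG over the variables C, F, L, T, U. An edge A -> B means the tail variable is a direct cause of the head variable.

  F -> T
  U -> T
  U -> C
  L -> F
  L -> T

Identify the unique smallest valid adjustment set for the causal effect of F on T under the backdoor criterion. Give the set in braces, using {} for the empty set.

{L}

Variables eligible for adjustment (non-descendants of F, excluding F and T): {C, L, U}.
Backdoor paths from F to T:
  P1: F <- L -> T
The empty set is not sufficient: P1 (F <- L -> T) has no collider blocking it and no conditioned non-collider, so it is open.
Try {L}:
  P1: blocked at fork node L ∈ conditioning set.
{L} contains no descendant of F and blocks every backdoor path.
No other singleton works — e.g. {U} leaves P1 open — so {L} is the unique smallest valid adjustment set.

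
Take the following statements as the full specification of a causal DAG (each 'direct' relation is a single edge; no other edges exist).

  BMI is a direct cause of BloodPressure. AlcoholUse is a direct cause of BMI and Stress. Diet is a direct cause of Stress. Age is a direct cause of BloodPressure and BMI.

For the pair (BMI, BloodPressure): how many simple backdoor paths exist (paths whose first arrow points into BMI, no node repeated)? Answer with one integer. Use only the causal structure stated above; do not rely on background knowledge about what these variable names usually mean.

1

A backdoor path from BMI to BloodPressure is any simple undirected path whose first edge points into BMI (i.e. leaves BMI via a parent).
Parents of BMI: {Age, AlcoholUse}.
Enumerating:
  P1: BMI <- Age -> BloodPressure
That exhausts the simple backdoor paths. Count: 1.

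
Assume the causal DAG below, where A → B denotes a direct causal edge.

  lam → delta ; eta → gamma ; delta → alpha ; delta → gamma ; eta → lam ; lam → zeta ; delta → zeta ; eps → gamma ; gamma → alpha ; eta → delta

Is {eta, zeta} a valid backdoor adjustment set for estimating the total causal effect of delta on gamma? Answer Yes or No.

No

Backdoor paths from delta to gamma (paths whose first edge points into delta):
  P1: delta <- eta -> gamma
  P2: delta <- lam <- eta -> gamma
Condition 1 (no descendant of delta in the set): FAILS — zeta is a descendant of delta.
Condition 2 (every backdoor path blocked by {eta, zeta}):
  P1: blocked at fork node eta ∈ conditioning set.
  P2: blocked at fork node eta ∈ conditioning set.
{eta, zeta} does not satisfy the backdoor criterion.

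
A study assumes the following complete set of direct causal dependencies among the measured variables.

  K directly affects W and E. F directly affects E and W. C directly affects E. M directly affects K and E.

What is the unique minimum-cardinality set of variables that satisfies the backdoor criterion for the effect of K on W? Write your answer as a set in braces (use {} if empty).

{}

Variables eligible for adjustment (non-descendants of K, excluding K and W): {C, F, M}.
Backdoor paths from K to W:
  P1: K <- M -> E <- F -> W
Each backdoor path contains an unconditioned collider, so every path is already blocked with the empty conditioning set:
  P1: blocked at collider E (neither it nor any descendant is in the conditioning set).
The empty set is therefore the unique smallest valid set.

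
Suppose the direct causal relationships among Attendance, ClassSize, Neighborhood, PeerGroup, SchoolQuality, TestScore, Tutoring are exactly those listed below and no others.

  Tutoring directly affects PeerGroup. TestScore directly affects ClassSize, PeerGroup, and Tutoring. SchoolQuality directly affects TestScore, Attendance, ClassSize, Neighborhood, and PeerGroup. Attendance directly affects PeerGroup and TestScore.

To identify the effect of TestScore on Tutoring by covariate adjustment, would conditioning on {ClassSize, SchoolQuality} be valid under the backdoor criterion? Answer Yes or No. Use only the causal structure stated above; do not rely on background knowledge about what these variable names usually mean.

No

Backdoor paths from TestScore to Tutoring (paths whose first edge points into TestScore):
  P1: TestScore <- SchoolQuality -> Attendance -> PeerGroup <- Tutoring
  P2: TestScore <- SchoolQuality -> PeerGroup <- Tutoring
  P3: TestScore <- Attendance <- SchoolQuality -> PeerGroup <- Tutoring
  P4: TestScore <- Attendance -> PeerGroup <- Tutoring
Condition 1 (no descendant of TestScore in the set): FAILS — ClassSize is a descendant of TestScore.
Condition 2 (every backdoor path blocked by {ClassSize, SchoolQuality}):
  P1: blocked at fork node SchoolQuality ∈ conditioning set.
  P2: blocked at fork node SchoolQuality ∈ conditioning set.
  P3: blocked at fork node SchoolQuality ∈ conditioning set.
  P4: blocked at collider PeerGroup (neither it nor any descendant is in the conditioning set).
{ClassSize, SchoolQuality} does not satisfy the backdoor criterion.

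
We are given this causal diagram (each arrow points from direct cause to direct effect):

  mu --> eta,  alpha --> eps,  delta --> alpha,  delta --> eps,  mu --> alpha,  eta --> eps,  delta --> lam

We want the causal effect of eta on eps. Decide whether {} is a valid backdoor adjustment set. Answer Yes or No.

Backdoor paths from eta to eps (paths whose first edge points into eta):
  P1: eta <- mu -> alpha <- delta -> eps
  P2: eta <- mu -> alpha -> eps
Condition 1 (no descendant of eta in the set): holds — descendants of eta are {eps}; none are in {}.
Condition 2 (every backdoor path blocked by {}):
  P1: blocked at collider alpha (neither it nor any descendant is in the conditioning set).
  P2: open — no interior node is in the conditioning set.
{} does not satisfy the backdoor criterion.

No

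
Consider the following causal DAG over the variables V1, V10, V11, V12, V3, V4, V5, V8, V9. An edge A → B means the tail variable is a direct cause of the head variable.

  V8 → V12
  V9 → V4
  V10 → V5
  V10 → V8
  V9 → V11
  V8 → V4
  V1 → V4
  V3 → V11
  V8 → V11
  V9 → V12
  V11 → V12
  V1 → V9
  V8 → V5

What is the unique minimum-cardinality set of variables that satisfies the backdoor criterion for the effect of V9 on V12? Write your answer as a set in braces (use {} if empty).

Variables eligible for adjustment (non-descendants of V9, excluding V9 and V12): {V1, V10, V3, V5, V8}.
Backdoor paths from V9 to V12:
  P1: V9 <- V1 -> V4 <- V8 -> V11 -> V12
  P2: V9 <- V1 -> V4 <- V8 -> V12
Each backdoor path contains an unconditioned collider, so every path is already blocked with the empty conditioning set:
  P1: blocked at collider V4 (neither it nor any descendant is in the conditioning set).
  P2: blocked at collider V4 (neither it nor any descendant is in the conditioning set).
The empty set is therefore the unique smallest valid set.

{}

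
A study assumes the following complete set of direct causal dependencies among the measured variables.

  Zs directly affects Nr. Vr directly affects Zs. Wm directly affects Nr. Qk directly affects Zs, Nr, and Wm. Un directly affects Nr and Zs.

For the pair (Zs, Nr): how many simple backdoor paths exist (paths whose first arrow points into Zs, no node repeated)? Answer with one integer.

A backdoor path from Zs to Nr is any simple undirected path whose first edge points into Zs (i.e. leaves Zs via a parent).
Parents of Zs: {Qk, Un, Vr}.
Enumerating:
  P1: Zs <- Qk -> Wm -> Nr
  P2: Zs <- Qk -> Nr
  P3: Zs <- Un -> Nr
That exhausts the simple backdoor paths. Count: 3.

3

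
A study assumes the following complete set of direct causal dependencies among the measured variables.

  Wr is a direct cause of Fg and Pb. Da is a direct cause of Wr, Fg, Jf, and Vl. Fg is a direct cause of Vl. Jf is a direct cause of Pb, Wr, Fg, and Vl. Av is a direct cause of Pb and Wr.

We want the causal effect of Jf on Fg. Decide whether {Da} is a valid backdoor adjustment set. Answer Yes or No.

Backdoor paths from Jf to Fg (paths whose first edge points into Jf):
  P1: Jf <- Da -> Wr -> Fg
  P2: Jf <- Da -> Fg
  P3: Jf <- Da -> Vl <- Fg
Condition 1 (no descendant of Jf in the set): holds — descendants of Jf are {Fg, Pb, Vl, Wr}; none are in {Da}.
Condition 2 (every backdoor path blocked by {Da}):
  P1: blocked at fork node Da ∈ conditioning set.
  P2: blocked at fork node Da ∈ conditioning set.
  P3: blocked at fork node Da ∈ conditioning set.
{Da} satisfies the backdoor criterion.

Yes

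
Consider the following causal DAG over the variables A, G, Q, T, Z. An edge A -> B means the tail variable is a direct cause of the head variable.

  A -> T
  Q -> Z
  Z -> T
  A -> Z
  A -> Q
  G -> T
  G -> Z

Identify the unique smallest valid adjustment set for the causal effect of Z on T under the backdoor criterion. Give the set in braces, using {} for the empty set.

{A, G}

Variables eligible for adjustment (non-descendants of Z, excluding Z and T): {A, G, Q}.
Backdoor paths from Z to T:
  P1: Z <- G -> T
  P2: Z <- A -> T
  P3: Z <- Q <- A -> T
The empty set is not sufficient: P1 (Z <- G -> T) has no collider blocking it and no conditioned non-collider, so it is open.
Try {A, G}:
  P1: blocked at fork node G ∈ conditioning set.
  P2: blocked at fork node A ∈ conditioning set.
  P3: blocked at fork node A ∈ conditioning set.
{A, G} contains no descendant of Z and blocks every backdoor path.
Every element of {A, G} is needed (dropping A leaves P2 open; dropping G leaves P1 open), so no proper subset is valid.
Among all size-2 subsets of the eligible variables, only {A, G} blocks every backdoor path, so it is the unique smallest valid adjustment set.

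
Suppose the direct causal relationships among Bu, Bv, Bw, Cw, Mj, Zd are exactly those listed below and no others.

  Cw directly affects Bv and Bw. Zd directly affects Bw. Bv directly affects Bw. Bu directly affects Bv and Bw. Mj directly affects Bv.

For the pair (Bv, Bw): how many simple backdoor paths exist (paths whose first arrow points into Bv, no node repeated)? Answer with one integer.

A backdoor path from Bv to Bw is any simple undirected path whose first edge points into Bv (i.e. leaves Bv via a parent).
Parents of Bv: {Bu, Cw, Mj}.
Enumerating:
  P1: Bv <- Bu -> Bw
  P2: Bv <- Cw -> Bw
That exhausts the simple backdoor paths. Count: 2.

2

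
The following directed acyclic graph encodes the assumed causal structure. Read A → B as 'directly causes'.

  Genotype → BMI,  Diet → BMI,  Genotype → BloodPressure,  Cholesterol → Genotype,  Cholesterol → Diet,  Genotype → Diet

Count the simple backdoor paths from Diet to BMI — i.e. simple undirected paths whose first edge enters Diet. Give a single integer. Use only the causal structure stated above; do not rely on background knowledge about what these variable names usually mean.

2

A backdoor path from Diet to BMI is any simple undirected path whose first edge points into Diet (i.e. leaves Diet via a parent).
Parents of Diet: {Cholesterol, Genotype}.
Enumerating:
  P1: Diet <- Cholesterol -> Genotype -> BMI
  P2: Diet <- Genotype -> BMI
That exhausts the simple backdoor paths. Count: 2.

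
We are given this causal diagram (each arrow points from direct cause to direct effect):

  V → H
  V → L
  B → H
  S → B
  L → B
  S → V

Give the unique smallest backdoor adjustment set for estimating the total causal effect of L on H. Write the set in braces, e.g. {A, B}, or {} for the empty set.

Variables eligible for adjustment (non-descendants of L, excluding L and H): {S, V}.
Backdoor paths from L to H:
  P1: L <- V <- S -> B -> H
  P2: L <- V -> H
The empty set is not sufficient: P1 (L <- V <- S -> B -> H) has no collider blocking it and no conditioned non-collider, so it is open.
Try {V}:
  P1: blocked at chain node V ∈ conditioning set.
  P2: blocked at fork node V ∈ conditioning set.
{V} contains no descendant of L and blocks every backdoor path.
No other singleton works — e.g. {S} leaves P2 open — so {V} is the unique smallest valid adjustment set.

{V}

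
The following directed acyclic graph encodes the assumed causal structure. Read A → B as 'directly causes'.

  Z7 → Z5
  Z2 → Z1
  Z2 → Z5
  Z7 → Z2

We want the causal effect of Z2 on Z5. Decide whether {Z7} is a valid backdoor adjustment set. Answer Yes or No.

Backdoor paths from Z2 to Z5 (paths whose first edge points into Z2):
  P1: Z2 <- Z7 -> Z5
Condition 1 (no descendant of Z2 in the set): holds — descendants of Z2 are {Z1, Z5}; none are in {Z7}.
Condition 2 (every backdoor path blocked by {Z7}):
  P1: blocked at fork node Z7 ∈ conditioning set.
{Z7} satisfies the backdoor criterion.

Yes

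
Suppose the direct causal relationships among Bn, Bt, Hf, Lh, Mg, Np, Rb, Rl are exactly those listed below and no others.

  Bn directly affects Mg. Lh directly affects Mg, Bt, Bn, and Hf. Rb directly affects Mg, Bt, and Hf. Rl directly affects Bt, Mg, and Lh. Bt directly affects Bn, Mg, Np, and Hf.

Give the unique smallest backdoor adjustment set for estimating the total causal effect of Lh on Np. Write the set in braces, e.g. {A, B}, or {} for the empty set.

Variables eligible for adjustment (non-descendants of Lh, excluding Lh and Np): {Rb, Rl}.
Backdoor paths from Lh to Np:
  P1: Lh <- Rl -> Bt -> Np
  P2: Lh <- Rl -> Mg <- Rb -> Bt -> Np
  P3: Lh <- Rl -> Mg <- Rb -> Hf <- Bt -> Np
  P4: Lh <- Rl -> Mg <- Bt -> Np
  P5: Lh <- Rl -> Mg <- Bn <- Bt -> Np
The empty set is not sufficient: P1 (Lh <- Rl -> Bt -> Np) has no collider blocking it and no conditioned non-collider, so it is open.
Try {Rl}:
  P1: blocked at fork node Rl ∈ conditioning set.
  P2: blocked at fork node Rl ∈ conditioning set.
  P3: blocked at fork node Rl ∈ conditioning set.
  P4: blocked at fork node Rl ∈ conditioning set.
  P5: blocked at fork node Rl ∈ conditioning set.
{Rl} contains no descendant of Lh and blocks every backdoor path.
No other singleton works — e.g. {Rb} leaves P1 open — so {Rl} is the unique smallest valid adjustment set.

{Rl}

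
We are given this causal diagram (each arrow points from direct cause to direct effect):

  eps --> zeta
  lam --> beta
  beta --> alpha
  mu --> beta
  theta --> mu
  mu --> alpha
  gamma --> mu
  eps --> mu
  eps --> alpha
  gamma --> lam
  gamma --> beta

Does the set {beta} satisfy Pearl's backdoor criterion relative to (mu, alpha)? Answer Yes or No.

Backdoor paths from mu to alpha (paths whose first edge points into mu):
  P1: mu <- gamma -> lam -> beta -> alpha
  P2: mu <- gamma -> beta -> alpha
  P3: mu <- eps -> alpha
Condition 1 (no descendant of mu in the set): FAILS — beta is a descendant of mu.
Condition 2 (every backdoor path blocked by {beta}):
  P1: blocked at chain node beta ∈ conditioning set.
  P2: blocked at chain node beta ∈ conditioning set.
  P3: open — no interior node is in the conditioning set.
{beta} does not satisfy the backdoor criterion.

No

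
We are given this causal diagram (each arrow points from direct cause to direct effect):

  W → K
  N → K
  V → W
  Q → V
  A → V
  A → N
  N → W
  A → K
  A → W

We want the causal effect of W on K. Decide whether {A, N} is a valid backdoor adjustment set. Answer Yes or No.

Yes

Backdoor paths from W to K (paths whose first edge points into W):
  P1: W <- A -> N -> K
  P2: W <- A -> K
  P3: W <- N <- A -> K
  P4: W <- N -> K
  P5: W <- V <- A -> N -> K
  P6: W <- V <- A -> K
Condition 1 (no descendant of W in the set): holds — descendants of W are {K}; none are in {A, N}.
Condition 2 (every backdoor path blocked by {A, N}):
  P1: blocked at fork node A ∈ conditioning set.
  P2: blocked at fork node A ∈ conditioning set.
  P3: blocked at chain node N ∈ conditioning set.
  P4: blocked at fork node N ∈ conditioning set.
  P5: blocked at fork node A ∈ conditioning set.
  P6: blocked at fork node A ∈ conditioning set.
{A, N} satisfies the backdoor criterion.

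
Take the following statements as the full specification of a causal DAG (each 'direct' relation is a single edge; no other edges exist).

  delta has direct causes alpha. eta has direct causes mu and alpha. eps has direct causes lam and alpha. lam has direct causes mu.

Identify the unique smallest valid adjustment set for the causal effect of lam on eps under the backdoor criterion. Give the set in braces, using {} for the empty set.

Variables eligible for adjustment (non-descendants of lam, excluding lam and eps): {alpha, delta, eta, mu}.
Backdoor paths from lam to eps:
  P1: lam <- mu -> eta <- alpha -> eps
Each backdoor path contains an unconditioned collider, so every path is already blocked with the empty conditioning set:
  P1: blocked at collider eta (neither it nor any descendant is in the conditioning set).
The empty set is therefore the unique smallest valid set.

{}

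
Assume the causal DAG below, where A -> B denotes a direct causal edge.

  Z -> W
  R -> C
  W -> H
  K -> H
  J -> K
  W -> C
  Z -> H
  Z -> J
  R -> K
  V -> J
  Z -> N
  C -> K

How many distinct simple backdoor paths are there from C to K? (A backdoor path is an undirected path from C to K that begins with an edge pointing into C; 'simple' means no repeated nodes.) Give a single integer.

5

A backdoor path from C to K is any simple undirected path whose first edge points into C (i.e. leaves C via a parent).
Parents of C: {R, W}.
Enumerating:
  P1: C <- R -> K
  P2: C <- W <- Z -> J -> K
  P3: C <- W <- Z -> H <- K
  P4: C <- W -> H <- Z -> J -> K
  P5: C <- W -> H <- K
That exhausts the simple backdoor paths. Count: 5.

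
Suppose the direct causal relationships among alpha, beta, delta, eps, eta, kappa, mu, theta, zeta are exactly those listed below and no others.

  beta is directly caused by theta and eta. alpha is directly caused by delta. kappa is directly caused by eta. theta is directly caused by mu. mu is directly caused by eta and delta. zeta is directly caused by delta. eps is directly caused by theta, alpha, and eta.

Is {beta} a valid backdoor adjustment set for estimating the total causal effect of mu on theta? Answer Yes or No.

Backdoor paths from mu to theta (paths whose first edge points into mu):
  P1: mu <- eta -> beta <- theta
  P2: mu <- eta -> eps <- theta
  P3: mu <- delta -> alpha -> eps <- eta -> beta <- theta
  P4: mu <- delta -> alpha -> eps <- theta
Condition 1 (no descendant of mu in the set): FAILS — beta is a descendant of mu.
Condition 2 (every backdoor path blocked by {beta}):
  P1: open — collider(s) beta are conditioned on (or have a conditioned descendant) and no non-collider on the path is in the set.
  P2: blocked at collider eps (neither it nor any descendant is in the conditioning set).
  P3: blocked at collider eps (neither it nor any descendant is in the conditioning set).
  P4: blocked at collider eps (neither it nor any descendant is in the conditioning set).
{beta} does not satisfy the backdoor criterion.

No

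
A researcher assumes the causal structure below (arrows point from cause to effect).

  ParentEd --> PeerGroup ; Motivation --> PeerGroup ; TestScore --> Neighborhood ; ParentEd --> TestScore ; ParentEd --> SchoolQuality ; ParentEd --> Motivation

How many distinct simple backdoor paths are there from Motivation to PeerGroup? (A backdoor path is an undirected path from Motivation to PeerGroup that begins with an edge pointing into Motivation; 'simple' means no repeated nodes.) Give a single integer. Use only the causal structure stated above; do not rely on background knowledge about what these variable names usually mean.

A backdoor path from Motivation to PeerGroup is any simple undirected path whose first edge points into Motivation (i.e. leaves Motivation via a parent).
Parents of Motivation: {ParentEd}.
Enumerating:
  P1: Motivation <- ParentEd -> PeerGroup
That exhausts the simple backdoor paths. Count: 1.

1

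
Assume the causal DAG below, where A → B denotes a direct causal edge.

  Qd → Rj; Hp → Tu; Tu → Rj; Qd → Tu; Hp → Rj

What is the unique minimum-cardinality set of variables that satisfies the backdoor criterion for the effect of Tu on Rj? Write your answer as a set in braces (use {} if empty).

{Hp, Qd}

Variables eligible for adjustment (non-descendants of Tu, excluding Tu and Rj): {Hp, Qd}.
Backdoor paths from Tu to Rj:
  P1: Tu <- Hp -> Rj
  P2: Tu <- Qd -> Rj
The empty set is not sufficient: P1 (Tu <- Hp -> Rj) has no collider blocking it and no conditioned non-collider, so it is open.
Try {Hp, Qd}:
  P1: blocked at fork node Hp ∈ conditioning set.
  P2: blocked at fork node Qd ∈ conditioning set.
{Hp, Qd} contains no descendant of Tu and blocks every backdoor path.
Every element of {Hp, Qd} is needed (dropping Hp leaves P1 open; dropping Qd leaves P2 open), so no proper subset is valid.
Among all size-2 subsets of the eligible variables, only {Hp, Qd} blocks every backdoor path, so it is the unique smallest valid adjustment set.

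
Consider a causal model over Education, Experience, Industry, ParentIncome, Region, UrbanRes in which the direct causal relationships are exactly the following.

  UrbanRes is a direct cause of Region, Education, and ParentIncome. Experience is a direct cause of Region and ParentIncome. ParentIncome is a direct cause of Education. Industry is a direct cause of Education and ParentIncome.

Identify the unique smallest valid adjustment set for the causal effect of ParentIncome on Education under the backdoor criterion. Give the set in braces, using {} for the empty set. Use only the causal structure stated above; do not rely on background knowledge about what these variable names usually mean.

{Industry, UrbanRes}

Variables eligible for adjustment (non-descendants of ParentIncome, excluding ParentIncome and Education): {Experience, Industry, Region, UrbanRes}.
Backdoor paths from ParentIncome to Education:
  P1: ParentIncome <- Experience -> Region <- UrbanRes -> Education
  P2: ParentIncome <- Industry -> Education
  P3: ParentIncome <- UrbanRes -> Education
The empty set is not sufficient: P2 (ParentIncome <- Industry -> Education) has no collider blocking it and no conditioned non-collider, so it is open.
Try {Industry, UrbanRes}:
  P1: blocked at collider Region (neither it nor any descendant is in the conditioning set).
  P2: blocked at fork node Industry ∈ conditioning set.
  P3: blocked at fork node UrbanRes ∈ conditioning set.
{Industry, UrbanRes} contains no descendant of ParentIncome and blocks every backdoor path.
Every element of {Industry, UrbanRes} is needed (dropping Industry leaves P2 open; dropping UrbanRes leaves P3 open), so no proper subset is valid.
Among all size-2 subsets of the eligible variables, only {Industry, UrbanRes} blocks every backdoor path, so it is the unique smallest valid adjustment set.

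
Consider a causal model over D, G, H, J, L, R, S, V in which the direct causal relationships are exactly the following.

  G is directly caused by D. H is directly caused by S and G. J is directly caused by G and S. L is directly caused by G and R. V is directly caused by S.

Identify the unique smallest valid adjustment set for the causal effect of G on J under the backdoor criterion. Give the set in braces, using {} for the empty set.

Variables eligible for adjustment (non-descendants of G, excluding G and J): {D, R, S, V}.
Backdoor paths from G to J:
  (none)
With no backdoor paths the empty set already satisfies the criterion, and it is trivially minimal.

{}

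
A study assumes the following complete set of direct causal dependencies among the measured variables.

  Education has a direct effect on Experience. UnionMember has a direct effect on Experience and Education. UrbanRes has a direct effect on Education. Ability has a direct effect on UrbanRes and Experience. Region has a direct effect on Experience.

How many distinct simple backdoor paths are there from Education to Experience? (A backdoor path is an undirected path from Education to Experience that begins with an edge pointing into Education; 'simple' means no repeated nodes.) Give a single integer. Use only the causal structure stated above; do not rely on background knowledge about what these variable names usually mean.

A backdoor path from Education to Experience is any simple undirected path whose first edge points into Education (i.e. leaves Education via a parent).
Parents of Education: {UnionMember, UrbanRes}.
Enumerating:
  P1: Education <- UnionMember -> Experience
  P2: Education <- UrbanRes <- Ability -> Experience
That exhausts the simple backdoor paths. Count: 2.

2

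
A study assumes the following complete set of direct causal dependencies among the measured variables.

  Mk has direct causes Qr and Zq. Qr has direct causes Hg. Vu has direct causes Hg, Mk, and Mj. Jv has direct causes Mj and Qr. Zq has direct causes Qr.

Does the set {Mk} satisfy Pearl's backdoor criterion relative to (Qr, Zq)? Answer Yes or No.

Backdoor paths from Qr to Zq (paths whose first edge points into Qr):
  P1: Qr <- Hg -> Vu <- Mk <- Zq
Condition 1 (no descendant of Qr in the set): FAILS — Mk is a descendant of Qr.
Condition 2 (every backdoor path blocked by {Mk}):
  P1: blocked at collider Vu (neither it nor any descendant is in the conditioning set).
{Mk} does not satisfy the backdoor criterion.

No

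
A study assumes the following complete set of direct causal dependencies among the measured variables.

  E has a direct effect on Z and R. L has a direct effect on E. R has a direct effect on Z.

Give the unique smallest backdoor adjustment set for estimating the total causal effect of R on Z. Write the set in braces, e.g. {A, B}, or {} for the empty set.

{E}

Variables eligible for adjustment (non-descendants of R, excluding R and Z): {E, L}.
Backdoor paths from R to Z:
  P1: R <- E -> Z
The empty set is not sufficient: P1 (R <- E -> Z) has no collider blocking it and no conditioned non-collider, so it is open.
Try {E}:
  P1: blocked at fork node E ∈ conditioning set.
{E} contains no descendant of R and blocks every backdoor path.
No other singleton works — e.g. {L} leaves P1 open — so {E} is the unique smallest valid adjustment set.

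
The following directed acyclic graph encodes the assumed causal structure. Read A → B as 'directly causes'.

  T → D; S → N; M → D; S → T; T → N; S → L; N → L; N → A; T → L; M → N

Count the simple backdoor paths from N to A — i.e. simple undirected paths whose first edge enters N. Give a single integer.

0

A backdoor path from N to A is any simple undirected path whose first edge points into N (i.e. leaves N via a parent).
Parents of N: {M, S, T}.
No simple path from any parent of N reaches A without revisiting N, so there are no backdoor paths.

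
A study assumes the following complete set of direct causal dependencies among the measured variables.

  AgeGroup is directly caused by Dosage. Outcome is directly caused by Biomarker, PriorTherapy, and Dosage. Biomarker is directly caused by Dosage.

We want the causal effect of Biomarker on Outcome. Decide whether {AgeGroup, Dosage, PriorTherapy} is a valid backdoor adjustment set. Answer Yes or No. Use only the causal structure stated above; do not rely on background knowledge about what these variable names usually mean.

Yes

Backdoor paths from Biomarker to Outcome (paths whose first edge points into Biomarker):
  P1: Biomarker <- Dosage -> Outcome
Condition 1 (no descendant of Biomarker in the set): holds — descendants of Biomarker are {Outcome}; none are in {AgeGroup, Dosage, PriorTherapy}.
Condition 2 (every backdoor path blocked by {AgeGroup, Dosage, PriorTherapy}):
  P1: blocked at fork node Dosage ∈ conditioning set.
{AgeGroup, Dosage, PriorTherapy} satisfies the backdoor criterion.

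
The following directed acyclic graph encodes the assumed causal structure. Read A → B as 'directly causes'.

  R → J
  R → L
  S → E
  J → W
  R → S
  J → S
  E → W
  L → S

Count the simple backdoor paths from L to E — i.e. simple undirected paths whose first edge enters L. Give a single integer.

4

A backdoor path from L to E is any simple undirected path whose first edge points into L (i.e. leaves L via a parent).
Parents of L: {R}.
Enumerating:
  P1: L <- R -> J -> S -> E
  P2: L <- R -> J -> W <- E
  P3: L <- R -> S <- J -> W <- E
  P4: L <- R -> S -> E
That exhausts the simple backdoor paths. Count: 4.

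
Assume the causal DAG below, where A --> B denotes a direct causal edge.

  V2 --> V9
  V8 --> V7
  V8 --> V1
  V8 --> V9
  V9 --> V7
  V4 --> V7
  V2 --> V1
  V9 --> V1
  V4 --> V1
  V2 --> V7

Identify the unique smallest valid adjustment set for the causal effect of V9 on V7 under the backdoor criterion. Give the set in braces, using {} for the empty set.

{V2, V8}

Variables eligible for adjustment (non-descendants of V9, excluding V9 and V7): {V2, V4, V8}.
Backdoor paths from V9 to V7:
  P1: V9 <- V2 -> V1 <- V8 -> V7
  P2: V9 <- V2 -> V1 <- V4 -> V7
  P3: V9 <- V2 -> V7
  P4: V9 <- V8 -> V1 <- V2 -> V7
  P5: V9 <- V8 -> V1 <- V4 -> V7
  P6: V9 <- V8 -> V7
The empty set is not sufficient: P3 (V9 <- V2 -> V7) has no collider blocking it and no conditioned non-collider, so it is open.
Try {V2, V8}:
  P1: blocked at fork node V2 ∈ conditioning set.
  P2: blocked at fork node V2 ∈ conditioning set.
  P3: blocked at fork node V2 ∈ conditioning set.
  P4: blocked at fork node V8 ∈ conditioning set.
  P5: blocked at fork node V8 ∈ conditioning set.
  P6: blocked at fork node V8 ∈ conditioning set.
{V2, V8} contains no descendant of V9 and blocks every backdoor path.
Every element of {V2, V8} is needed (dropping V2 leaves P3 open; dropping V8 leaves P6 open), so no proper subset is valid.
Among all size-2 subsets of the eligible variables, only {V2, V8} blocks every backdoor path, so it is the unique smallest valid adjustment set.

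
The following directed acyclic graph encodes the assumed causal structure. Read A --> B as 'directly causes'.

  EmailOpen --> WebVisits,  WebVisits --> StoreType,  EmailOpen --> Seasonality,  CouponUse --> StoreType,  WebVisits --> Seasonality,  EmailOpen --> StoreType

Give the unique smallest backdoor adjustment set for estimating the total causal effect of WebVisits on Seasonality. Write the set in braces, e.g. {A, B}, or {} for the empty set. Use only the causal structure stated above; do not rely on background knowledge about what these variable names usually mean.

{EmailOpen}

Variables eligible for adjustment (non-descendants of WebVisits, excluding WebVisits and Seasonality): {CouponUse, EmailOpen}.
Backdoor paths from WebVisits to Seasonality:
  P1: WebVisits <- EmailOpen -> Seasonality
The empty set is not sufficient: P1 (WebVisits <- EmailOpen -> Seasonality) has no collider blocking it and no conditioned non-collider, so it is open.
Try {EmailOpen}:
  P1: blocked at fork node EmailOpen ∈ conditioning set.
{EmailOpen} contains no descendant of WebVisits and blocks every backdoor path.
No other singleton works — e.g. {CouponUse} leaves P1 open — so {EmailOpen} is the unique smallest valid adjustment set.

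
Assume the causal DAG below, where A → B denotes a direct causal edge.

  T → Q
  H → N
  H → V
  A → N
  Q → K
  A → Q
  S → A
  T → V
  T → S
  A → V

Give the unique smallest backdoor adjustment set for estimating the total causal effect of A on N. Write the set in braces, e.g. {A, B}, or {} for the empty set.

{}

Variables eligible for adjustment (non-descendants of A, excluding A and N): {H, S, T}.
Backdoor paths from A to N:
  P1: A <- S <- T -> V <- H -> N
Each backdoor path contains an unconditioned collider, so every path is already blocked with the empty conditioning set:
  P1: blocked at collider V (neither it nor any descendant is in the conditioning set).
The empty set is therefore the unique smallest valid set.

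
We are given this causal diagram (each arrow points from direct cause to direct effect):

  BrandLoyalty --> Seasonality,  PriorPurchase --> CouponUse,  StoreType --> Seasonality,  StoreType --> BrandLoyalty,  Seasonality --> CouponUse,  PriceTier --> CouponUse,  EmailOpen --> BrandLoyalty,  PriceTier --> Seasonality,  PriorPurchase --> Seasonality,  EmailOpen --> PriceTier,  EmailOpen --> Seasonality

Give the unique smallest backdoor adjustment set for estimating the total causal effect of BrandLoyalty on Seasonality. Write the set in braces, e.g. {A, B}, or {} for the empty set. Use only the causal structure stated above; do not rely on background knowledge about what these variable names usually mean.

Variables eligible for adjustment (non-descendants of BrandLoyalty, excluding BrandLoyalty and Seasonality): {EmailOpen, PriceTier, PriorPurchase, StoreType}.
Backdoor paths from BrandLoyalty to Seasonality:
  P1: BrandLoyalty <- StoreType -> Seasonality
  P2: BrandLoyalty <- EmailOpen -> PriceTier -> Seasonality
  P3: BrandLoyalty <- EmailOpen -> PriceTier -> CouponUse <- PriorPurchase -> Seasonality
  P4: BrandLoyalty <- EmailOpen -> PriceTier -> CouponUse <- Seasonality
  P5: BrandLoyalty <- EmailOpen -> Seasonality
The empty set is not sufficient: P1 (BrandLoyalty <- StoreType -> Seasonality) has no collider blocking it and no conditioned non-collider, so it is open.
Try {EmailOpen, StoreType}:
  P1: blocked at fork node StoreType ∈ conditioning set.
  P2: blocked at fork node EmailOpen ∈ conditioning set.
  P3: blocked at fork node EmailOpen ∈ conditioning set.
  P4: blocked at fork node EmailOpen ∈ conditioning set.
  P5: blocked at fork node EmailOpen ∈ conditioning set.
{EmailOpen, StoreType} contains no descendant of BrandLoyalty and blocks every backdoor path.
Every element of {EmailOpen, StoreType} is needed (dropping EmailOpen leaves P2 open; dropping StoreType leaves P1 open), so no proper subset is valid.
Among all size-2 subsets of the eligible variables, only {EmailOpen, StoreType} blocks every backdoor path, so it is the unique smallest valid adjustment set.

{EmailOpen, StoreType}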